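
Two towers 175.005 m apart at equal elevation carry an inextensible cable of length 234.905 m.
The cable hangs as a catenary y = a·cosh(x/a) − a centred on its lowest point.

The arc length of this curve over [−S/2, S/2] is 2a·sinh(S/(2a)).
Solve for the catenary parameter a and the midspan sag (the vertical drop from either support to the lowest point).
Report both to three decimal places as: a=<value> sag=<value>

seed: a₀ = √(S³/(24(L−S))) = √(175.005³/(24·59.900)) = 61.059979
iter 1: u=1.433058  f(a)=+6.460e+00  f'(a)=-2.396e+00  a ← 61.059979 − (+6.460e+00/-2.396e+00) = 63.756626
iter 2: u=1.372446  f(a)=+4.526e-01  f'(a)=-2.071e+00  a ← 63.756626 − (+4.526e-01/-2.071e+00) = 63.975208
iter 3: u=1.367756  f(a)=+2.592e-03  f'(a)=-2.047e+00  a ← 63.975208 − (+2.592e-03/-2.047e+00) = 63.976474
iter 4: u=1.367729  f(a)=+8.606e-08  f'(a)=-2.047e+00  a ← 63.976474 − (+8.606e-08/-2.047e+00) = 63.976474
iter 5: u=1.367729  f(a)=+0.000e+00  f'(a)=-2.047e+00  a ← 63.976474 − (+0.000e+00/-2.047e+00) = 63.976474
converged: |Δa| < 1e-12 after 5 iterations
sag = a·(cosh(S/(2a)) − 1) = 63.976474·(cosh(1.367729) − 1) = 69.769849
T_max/T_min = cosh(S/(2a)) = 2.090555

a=63.976 sag=69.770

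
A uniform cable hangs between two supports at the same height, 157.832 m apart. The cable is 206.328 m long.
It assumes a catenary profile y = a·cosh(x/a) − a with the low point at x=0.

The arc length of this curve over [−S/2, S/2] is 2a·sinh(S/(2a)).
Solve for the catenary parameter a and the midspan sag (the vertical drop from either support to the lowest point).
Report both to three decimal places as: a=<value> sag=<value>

a=60.630 sag=59.031

seed: a₀ = √(S³/(24(L−S))) = √(157.832³/(24·48.496)) = 58.121125
iter 1: u=1.357785  f(a)=+4.672e+00  f'(a)=-1.997e+00  a ← 58.121125 − (+4.672e+00/-1.997e+00) = 60.459978
iter 2: u=1.305260  f(a)=+2.968e-01  f'(a)=-1.751e+00  a ← 60.459978 − (+2.968e-01/-1.751e+00) = 60.629480
iter 3: u=1.301611  f(a)=+1.378e-03  f'(a)=-1.735e+00  a ← 60.629480 − (+1.378e-03/-1.735e+00) = 60.630274
iter 4: u=1.301594  f(a)=+2.999e-08  f'(a)=-1.735e+00  a ← 60.630274 − (+2.999e-08/-1.735e+00) = 60.630274
iter 5: u=1.301594  f(a)=+0.000e+00  f'(a)=-1.735e+00  a ← 60.630274 − (+0.000e+00/-1.735e+00) = 60.630274
converged: |Δa| < 1e-12 after 5 iterations
sag = a·(cosh(S/(2a)) − 1) = 60.630274·(cosh(1.301594) − 1) = 59.031086
T_max/T_min = cosh(S/(2a)) = 1.973624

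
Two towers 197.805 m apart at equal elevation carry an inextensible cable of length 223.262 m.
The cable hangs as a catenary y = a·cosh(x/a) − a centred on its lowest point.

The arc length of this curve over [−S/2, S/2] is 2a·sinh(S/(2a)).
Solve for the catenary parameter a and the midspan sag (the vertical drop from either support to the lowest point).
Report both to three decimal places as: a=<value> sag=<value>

a=114.661 sag=45.366

seed: a₀ = √(S³/(24(L−S))) = √(197.805³/(24·25.457)) = 112.550302
iter 1: u=0.878740  f(a)=+1.001e+00  f'(a)=-4.883e-01  a ← 112.550302 − (+1.001e+00/-4.883e-01) = 114.600666
iter 2: u=0.863019  f(a)=+2.801e-02  f'(a)=-4.613e-01  a ← 114.600666 − (+2.801e-02/-4.613e-01) = 114.661391
iter 3: u=0.862561  f(a)=+2.333e-05  f'(a)=-4.605e-01  a ← 114.661391 − (+2.333e-05/-4.605e-01) = 114.661442
iter 4: u=0.862561  f(a)=+1.623e-11  f'(a)=-4.605e-01  a ← 114.661442 − (+1.623e-11/-4.605e-01) = 114.661442
converged: |Δa| < 1e-12 after 4 iterations
sag = a·(cosh(S/(2a)) − 1) = 114.661442·(cosh(0.862561) − 1) = 45.365826
T_max/T_min = cosh(S/(2a)) = 1.395650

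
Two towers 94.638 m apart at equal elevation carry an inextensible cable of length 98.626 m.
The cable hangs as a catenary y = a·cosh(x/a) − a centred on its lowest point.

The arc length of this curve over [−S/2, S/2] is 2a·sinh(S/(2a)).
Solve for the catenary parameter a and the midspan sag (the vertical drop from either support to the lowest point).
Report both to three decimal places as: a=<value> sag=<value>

seed: a₀ = √(S³/(24(L−S))) = √(94.638³/(24·3.988)) = 94.105528
iter 1: u=0.502829  f(a)=+5.072e-02  f'(a)=-8.692e-02  a ← 94.105528 − (+5.072e-02/-8.692e-02) = 94.689068
iter 2: u=0.499730  f(a)=+4.756e-04  f'(a)=-8.529e-02  a ← 94.689068 − (+4.756e-04/-8.529e-02) = 94.694644
iter 3: u=0.499701  f(a)=+4.271e-08  f'(a)=-8.528e-02  a ← 94.694644 − (+4.271e-08/-8.528e-02) = 94.694645
iter 4: u=0.499701  f(a)=+0.000e+00  f'(a)=-8.528e-02  a ← 94.694645 − (+0.000e+00/-8.528e-02) = 94.694645
converged: |Δa| < 1e-12 after 4 iterations
sag = a·(cosh(S/(2a)) − 1) = 94.694645·(cosh(0.499701) − 1) = 12.070742
T_max/T_min = cosh(S/(2a)) = 1.127470

a=94.695 sag=12.071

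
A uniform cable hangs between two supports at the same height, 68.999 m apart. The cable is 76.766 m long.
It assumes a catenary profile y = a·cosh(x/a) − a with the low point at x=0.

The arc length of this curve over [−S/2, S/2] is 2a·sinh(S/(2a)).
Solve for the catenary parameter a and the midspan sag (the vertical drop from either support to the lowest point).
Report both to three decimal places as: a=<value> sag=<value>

a=42.670 sag=14.723

seed: a₀ = √(S³/(24(L−S))) = √(68.999³/(24·7.767)) = 41.978984
iter 1: u=0.821828  f(a)=+2.665e-01  f'(a)=-3.956e-01  a ← 41.978984 − (+2.665e-01/-3.956e-01) = 42.652692
iter 2: u=0.808847  f(a)=+6.552e-03  f'(a)=-3.764e-01  a ← 42.652692 − (+6.552e-03/-3.764e-01) = 42.670100
iter 3: u=0.808517  f(a)=+4.180e-06  f'(a)=-3.759e-01  a ← 42.670100 − (+4.180e-06/-3.759e-01) = 42.670111
iter 4: u=0.808517  f(a)=+1.705e-12  f'(a)=-3.759e-01  a ← 42.670111 − (+1.705e-12/-3.759e-01) = 42.670111
converged: |Δa| < 1e-12 after 4 iterations
sag = a·(cosh(S/(2a)) − 1) = 42.670111·(cosh(0.808517) − 1) = 14.723208
T_max/T_min = cosh(S/(2a)) = 1.345047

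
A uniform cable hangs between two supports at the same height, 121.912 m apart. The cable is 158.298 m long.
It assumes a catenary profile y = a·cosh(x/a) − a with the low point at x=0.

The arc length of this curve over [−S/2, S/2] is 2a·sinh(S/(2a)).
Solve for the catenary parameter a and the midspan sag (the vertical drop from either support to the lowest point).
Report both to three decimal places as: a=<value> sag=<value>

seed: a₀ = √(S³/(24(L−S))) = √(121.912³/(24·36.386)) = 45.550894
iter 1: u=1.338195  f(a)=+3.400e+00  f'(a)=-1.903e+00  a ← 45.550894 − (+3.400e+00/-1.903e+00) = 47.338107
iter 2: u=1.287673  f(a)=+2.104e-01  f'(a)=-1.674e+00  a ← 47.338107 − (+2.104e-01/-1.674e+00) = 47.463788
iter 3: u=1.284263  f(a)=+9.226e-04  f'(a)=-1.659e+00  a ← 47.463788 − (+9.226e-04/-1.659e+00) = 47.464344
iter 4: u=1.284248  f(a)=+1.792e-08  f'(a)=-1.659e+00  a ← 47.464344 − (+1.792e-08/-1.659e+00) = 47.464344
iter 5: u=1.284248  f(a)=-2.842e-14  f'(a)=-1.659e+00  a ← 47.464344 − (-2.842e-14/-1.659e+00) = 47.464344
converged: |Δa| < 1e-12 after 5 iterations
sag = a·(cosh(S/(2a)) − 1) = 47.464344·(cosh(1.284248) − 1) = 44.825570
T_max/T_min = cosh(S/(2a)) = 1.944405

a=47.464 sag=44.826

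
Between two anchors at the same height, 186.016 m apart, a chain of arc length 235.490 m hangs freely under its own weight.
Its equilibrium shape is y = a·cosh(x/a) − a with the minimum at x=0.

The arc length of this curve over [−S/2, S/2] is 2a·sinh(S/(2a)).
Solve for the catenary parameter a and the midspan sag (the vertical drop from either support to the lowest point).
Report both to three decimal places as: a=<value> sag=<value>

a=76.400 sag=63.960

seed: a₀ = √(S³/(24(L−S))) = √(186.016³/(24·49.474)) = 73.626019
iter 1: u=1.263249  f(a)=+4.101e+00  f'(a)=-1.571e+00  a ← 73.626019 − (+4.101e+00/-1.571e+00) = 76.236417
iter 2: u=1.219994  f(a)=+2.282e-01  f'(a)=-1.401e+00  a ← 76.236417 − (+2.282e-01/-1.401e+00) = 76.399342
iter 3: u=1.217393  f(a)=+7.986e-04  f'(a)=-1.391e+00  a ← 76.399342 − (+7.986e-04/-1.391e+00) = 76.399916
iter 4: u=1.217384  f(a)=+9.858e-09  f'(a)=-1.391e+00  a ← 76.399916 − (+9.858e-09/-1.391e+00) = 76.399916
iter 5: u=1.217384  f(a)=-2.842e-14  f'(a)=-1.391e+00  a ← 76.399916 − (-2.842e-14/-1.391e+00) = 76.399916
converged: |Δa| < 1e-12 after 5 iterations
sag = a·(cosh(S/(2a)) − 1) = 76.399916·(cosh(1.217384) − 1) = 63.959737
T_max/T_min = cosh(S/(2a)) = 1.837170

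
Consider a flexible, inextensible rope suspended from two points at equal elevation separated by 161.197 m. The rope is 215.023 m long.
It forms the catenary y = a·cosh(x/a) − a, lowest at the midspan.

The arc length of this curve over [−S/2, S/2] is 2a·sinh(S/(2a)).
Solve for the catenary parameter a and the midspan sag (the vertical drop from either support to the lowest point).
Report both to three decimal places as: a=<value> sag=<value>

a=59.600 sag=63.326

seed: a₀ = √(S³/(24(L−S))) = √(161.197³/(24·53.826)) = 56.942137
iter 1: u=1.415446  f(a)=+5.656e+00  f'(a)=-2.297e+00  a ← 56.942137 − (+5.656e+00/-2.297e+00) = 59.404205
iter 2: u=1.356781  f(a)=+3.876e-01  f'(a)=-1.992e+00  a ← 59.404205 − (+3.876e-01/-1.992e+00) = 59.598713
iter 3: u=1.352353  f(a)=+2.115e-03  f'(a)=-1.971e+00  a ← 59.598713 − (+2.115e-03/-1.971e+00) = 59.599787
iter 4: u=1.352329  f(a)=+6.376e-08  f'(a)=-1.971e+00  a ← 59.599787 − (+6.376e-08/-1.971e+00) = 59.599787
iter 5: u=1.352329  f(a)=+0.000e+00  f'(a)=-1.971e+00  a ← 59.599787 − (+0.000e+00/-1.971e+00) = 59.599787
converged: |Δa| < 1e-12 after 5 iterations
sag = a·(cosh(S/(2a)) − 1) = 59.599787·(cosh(1.352329) − 1) = 63.326440
T_max/T_min = cosh(S/(2a)) = 2.062528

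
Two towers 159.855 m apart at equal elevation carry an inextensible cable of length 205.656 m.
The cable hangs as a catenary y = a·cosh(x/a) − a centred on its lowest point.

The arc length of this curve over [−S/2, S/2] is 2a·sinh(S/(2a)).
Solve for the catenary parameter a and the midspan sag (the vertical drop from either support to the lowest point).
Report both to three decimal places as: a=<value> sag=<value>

a=63.424 sag=57.391

seed: a₀ = √(S³/(24(L−S))) = √(159.855³/(24·45.801)) = 60.960179
iter 1: u=1.311143  f(a)=+4.102e+00  f'(a)=-1.777e+00  a ← 60.960179 − (+4.102e+00/-1.777e+00) = 63.268033
iter 2: u=1.263316  f(a)=+2.444e-01  f'(a)=-1.571e+00  a ← 63.268033 − (+2.444e-01/-1.571e+00) = 63.423604
iter 3: u=1.260217  f(a)=+9.898e-04  f'(a)=-1.559e+00  a ← 63.423604 − (+9.898e-04/-1.559e+00) = 63.424239
iter 4: u=1.260204  f(a)=+1.637e-08  f'(a)=-1.559e+00  a ← 63.424239 − (+1.637e-08/-1.559e+00) = 63.424239
iter 5: u=1.260204  f(a)=+0.000e+00  f'(a)=-1.559e+00  a ← 63.424239 − (+0.000e+00/-1.559e+00) = 63.424239
converged: |Δa| < 1e-12 after 5 iterations
sag = a·(cosh(S/(2a)) − 1) = 63.424239·(cosh(1.260204) − 1) = 57.390626
T_max/T_min = cosh(S/(2a)) = 1.904869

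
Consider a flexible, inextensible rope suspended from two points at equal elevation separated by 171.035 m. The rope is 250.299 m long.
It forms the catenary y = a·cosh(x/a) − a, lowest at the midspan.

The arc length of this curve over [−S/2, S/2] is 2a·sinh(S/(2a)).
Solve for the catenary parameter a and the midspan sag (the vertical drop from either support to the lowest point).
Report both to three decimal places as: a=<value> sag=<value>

seed: a₀ = √(S³/(24(L−S))) = √(171.035³/(24·79.264)) = 51.284234
iter 1: u=1.667520  f(a)=+1.178e+01  f'(a)=-4.041e+00  a ← 51.284234 − (+1.178e+01/-4.041e+00) = 54.199314
iter 2: u=1.577834  f(a)=+1.079e+00  f'(a)=-3.331e+00  a ← 54.199314 − (+1.079e+00/-3.331e+00) = 54.523178
iter 3: u=1.568461  f(a)=+1.107e-02  f'(a)=-3.263e+00  a ← 54.523178 − (+1.107e-02/-3.263e+00) = 54.526569
iter 4: u=1.568364  f(a)=+1.191e-06  f'(a)=-3.263e+00  a ← 54.526569 − (+1.191e-06/-3.263e+00) = 54.526570
iter 5: u=1.568364  f(a)=+0.000e+00  f'(a)=-3.263e+00  a ← 54.526570 − (+0.000e+00/-3.263e+00) = 54.526570
converged: |Δa| < 1e-12 after 5 iterations
sag = a·(cosh(S/(2a)) − 1) = 54.526570·(cosh(1.568364) − 1) = 81.985496
T_max/T_min = cosh(S/(2a)) = 2.503588

a=54.527 sag=81.985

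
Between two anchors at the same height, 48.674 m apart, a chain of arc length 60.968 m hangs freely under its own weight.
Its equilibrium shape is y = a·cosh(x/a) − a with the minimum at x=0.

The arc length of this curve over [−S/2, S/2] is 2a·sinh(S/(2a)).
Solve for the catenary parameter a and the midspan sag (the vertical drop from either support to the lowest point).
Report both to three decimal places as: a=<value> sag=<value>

a=20.479 sag=16.245

seed: a₀ = √(S³/(24(L−S))) = √(48.674³/(24·12.294)) = 19.769393
iter 1: u=1.231044  f(a)=+9.659e-01  f'(a)=-1.443e+00  a ← 19.769393 − (+9.659e-01/-1.443e+00) = 20.438886
iter 2: u=1.190720  f(a)=+5.123e-02  f'(a)=-1.293e+00  a ← 20.438886 − (+5.123e-02/-1.293e+00) = 20.478500
iter 3: u=1.188417  f(a)=+1.620e-04  f'(a)=-1.285e+00  a ← 20.478500 − (+1.620e-04/-1.285e+00) = 20.478626
iter 4: u=1.188410  f(a)=+1.632e-09  f'(a)=-1.285e+00  a ← 20.478626 − (+1.632e-09/-1.285e+00) = 20.478626
iter 5: u=1.188410  f(a)=+0.000e+00  f'(a)=-1.285e+00  a ← 20.478626 − (+0.000e+00/-1.285e+00) = 20.478626
converged: |Δa| < 1e-12 after 5 iterations
sag = a·(cosh(S/(2a)) − 1) = 20.478626·(cosh(1.188410) − 1) = 16.245322
T_max/T_min = cosh(S/(2a)) = 1.793282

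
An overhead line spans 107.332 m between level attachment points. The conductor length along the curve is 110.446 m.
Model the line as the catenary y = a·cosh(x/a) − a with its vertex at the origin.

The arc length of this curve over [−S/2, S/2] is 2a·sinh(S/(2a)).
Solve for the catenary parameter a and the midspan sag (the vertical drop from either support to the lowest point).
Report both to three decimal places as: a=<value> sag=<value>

seed: a₀ = √(S³/(24(L−S))) = √(107.332³/(24·3.114)) = 128.626043
iter 1: u=0.417225  f(a)=+2.722e-02  f'(a)=-4.927e-02  a ← 128.626043 − (+2.722e-02/-4.927e-02) = 129.178462
iter 2: u=0.415441  f(a)=+1.763e-04  f'(a)=-4.863e-02  a ← 129.178462 − (+1.763e-04/-4.863e-02) = 129.182088
iter 3: u=0.415429  f(a)=+7.509e-09  f'(a)=-4.863e-02  a ← 129.182088 − (+7.509e-09/-4.863e-02) = 129.182088
iter 4: u=0.415429  f(a)=+0.000e+00  f'(a)=-4.863e-02  a ← 129.182088 − (+0.000e+00/-4.863e-02) = 129.182088
converged: |Δa| < 1e-12 after 4 iterations
sag = a·(cosh(S/(2a)) − 1) = 129.182088·(cosh(0.415429) − 1) = 11.308451
T_max/T_min = cosh(S/(2a)) = 1.087539

a=129.182 sag=11.308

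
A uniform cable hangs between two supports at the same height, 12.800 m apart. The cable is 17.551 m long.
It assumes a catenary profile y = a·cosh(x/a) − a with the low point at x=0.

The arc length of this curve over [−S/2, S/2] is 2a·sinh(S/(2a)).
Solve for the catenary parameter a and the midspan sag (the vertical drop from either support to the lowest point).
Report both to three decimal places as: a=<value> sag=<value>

seed: a₀ = √(S³/(24(L−S))) = √(12.800³/(24·4.751)) = 4.288613
iter 1: u=1.492324  f(a)=+5.580e-01  f'(a)=-2.750e+00  a ← 4.288613 − (+5.580e-01/-2.750e+00) = 4.491512
iter 2: u=1.424910  f(a)=+4.204e-02  f'(a)=-2.350e+00  a ← 4.491512 − (+4.204e-02/-2.350e+00) = 4.509404
iter 3: u=1.419256  f(a)=+2.817e-04  f'(a)=-2.318e+00  a ← 4.509404 − (+2.817e-04/-2.318e+00) = 4.509525
iter 4: u=1.419218  f(a)=+1.283e-08  f'(a)=-2.318e+00  a ← 4.509525 − (+1.283e-08/-2.318e+00) = 4.509525
iter 5: u=1.419218  f(a)=+0.000e+00  f'(a)=-2.318e+00  a ← 4.509525 − (+0.000e+00/-2.318e+00) = 4.509525
converged: |Δa| < 1e-12 after 5 iterations
sag = a·(cosh(S/(2a)) − 1) = 4.509525·(cosh(1.419218) − 1) = 5.356843
T_max/T_min = cosh(S/(2a)) = 2.187895

a=4.510 sag=5.357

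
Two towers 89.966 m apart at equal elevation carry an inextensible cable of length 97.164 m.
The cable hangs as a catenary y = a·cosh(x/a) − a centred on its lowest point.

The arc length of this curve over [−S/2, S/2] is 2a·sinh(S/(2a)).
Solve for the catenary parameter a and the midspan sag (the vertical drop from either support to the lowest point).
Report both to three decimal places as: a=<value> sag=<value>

a=65.689 sag=16.013

seed: a₀ = √(S³/(24(L−S))) = √(89.966³/(24·7.198)) = 64.924121
iter 1: u=0.692855  f(a)=+1.748e-01  f'(a)=-2.326e-01  a ← 64.924121 − (+1.748e-01/-2.326e-01) = 65.675557
iter 2: u=0.684928  f(a)=+3.080e-03  f'(a)=-2.244e-01  a ← 65.675557 − (+3.080e-03/-2.244e-01) = 65.689282
iter 3: u=0.684784  f(a)=+9.951e-07  f'(a)=-2.243e-01  a ← 65.689282 − (+9.951e-07/-2.243e-01) = 65.689286
iter 4: u=0.684784  f(a)=+9.948e-14  f'(a)=-2.243e-01  a ← 65.689286 − (+9.948e-14/-2.243e-01) = 65.689286
converged: |Δa| < 1e-12 after 4 iterations
sag = a·(cosh(S/(2a)) − 1) = 65.689286·(cosh(0.684784) − 1) = 16.013180
T_max/T_min = cosh(S/(2a)) = 1.243772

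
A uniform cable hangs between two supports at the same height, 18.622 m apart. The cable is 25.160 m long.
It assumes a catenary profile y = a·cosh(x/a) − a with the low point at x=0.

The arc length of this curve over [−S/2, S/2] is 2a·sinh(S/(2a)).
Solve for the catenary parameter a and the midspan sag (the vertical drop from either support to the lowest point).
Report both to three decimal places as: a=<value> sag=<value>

a=6.729 sag=7.538

seed: a₀ = √(S³/(24(L−S))) = √(18.622³/(24·6.538)) = 6.415218
iter 1: u=1.451393  f(a)=+7.242e-01  f'(a)=-2.501e+00  a ← 6.415218 − (+7.242e-01/-2.501e+00) = 6.704752
iter 2: u=1.388716  f(a)=+5.191e-02  f'(a)=-2.154e+00  a ← 6.704752 − (+5.191e-02/-2.154e+00) = 6.728849
iter 3: u=1.383743  f(a)=+3.123e-04  f'(a)=-2.129e+00  a ← 6.728849 − (+3.123e-04/-2.129e+00) = 6.728996
iter 4: u=1.383713  f(a)=+1.145e-08  f'(a)=-2.128e+00  a ← 6.728996 − (+1.145e-08/-2.128e+00) = 6.728996
iter 5: u=1.383713  f(a)=+0.000e+00  f'(a)=-2.128e+00  a ← 6.728996 − (+0.000e+00/-2.128e+00) = 6.728996
converged: |Δa| < 1e-12 after 5 iterations
sag = a·(cosh(S/(2a)) − 1) = 6.728996·(cosh(1.383713) − 1) = 7.537601
T_max/T_min = cosh(S/(2a)) = 2.120167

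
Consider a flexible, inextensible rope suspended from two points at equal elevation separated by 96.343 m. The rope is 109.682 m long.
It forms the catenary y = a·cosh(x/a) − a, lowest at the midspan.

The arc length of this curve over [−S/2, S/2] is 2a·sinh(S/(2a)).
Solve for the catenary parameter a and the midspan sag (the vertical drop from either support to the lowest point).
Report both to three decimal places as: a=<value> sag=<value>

a=53.916 sag=22.989

seed: a₀ = √(S³/(24(L−S))) = √(96.343³/(24·13.339)) = 52.852190
iter 1: u=0.911438  f(a)=+5.651e-01  f'(a)=-5.480e-01  a ← 52.852190 − (+5.651e-01/-5.480e-01) = 53.883530
iter 2: u=0.893993  f(a)=+1.697e-02  f'(a)=-5.155e-01  a ← 53.883530 − (+1.697e-02/-5.155e-01) = 53.916441
iter 3: u=0.893447  f(a)=+1.634e-05  f'(a)=-5.145e-01  a ← 53.916441 − (+1.634e-05/-5.145e-01) = 53.916472
iter 4: u=0.893447  f(a)=+1.519e-11  f'(a)=-5.145e-01  a ← 53.916472 − (+1.519e-11/-5.145e-01) = 53.916472
converged: |Δa| < 1e-12 after 4 iterations
sag = a·(cosh(S/(2a)) − 1) = 53.916472·(cosh(0.893447) − 1) = 22.989452
T_max/T_min = cosh(S/(2a)) = 1.426390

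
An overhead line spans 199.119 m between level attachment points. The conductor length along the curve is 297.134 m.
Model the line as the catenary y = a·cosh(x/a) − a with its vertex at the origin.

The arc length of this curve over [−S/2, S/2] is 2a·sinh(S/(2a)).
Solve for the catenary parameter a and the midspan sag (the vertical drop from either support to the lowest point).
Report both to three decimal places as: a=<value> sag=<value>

seed: a₀ = √(S³/(24(L−S))) = √(199.119³/(24·98.015)) = 57.931818
iter 1: u=1.718563  f(a)=+1.553e+01  f'(a)=-4.495e+00  a ← 57.931818 − (+1.553e+01/-4.495e+00) = 61.388181
iter 2: u=1.621802  f(a)=+1.499e+00  f'(a)=-3.666e+00  a ← 61.388181 − (+1.499e+00/-3.666e+00) = 61.797082
iter 3: u=1.611071  f(a)=+1.724e-02  f'(a)=-3.582e+00  a ← 61.797082 − (+1.724e-02/-3.582e+00) = 61.801896
iter 4: u=1.610946  f(a)=+2.340e-06  f'(a)=-3.581e+00  a ← 61.801896 − (+2.340e-06/-3.581e+00) = 61.801897
iter 5: u=1.610946  f(a)=+5.684e-14  f'(a)=-3.581e+00  a ← 61.801897 − (+5.684e-14/-3.581e+00) = 61.801897
converged: |Δa| < 1e-12 after 5 iterations
sag = a·(cosh(S/(2a)) − 1) = 61.801897·(cosh(1.610946) − 1) = 99.106860
T_max/T_min = cosh(S/(2a)) = 2.603622

a=61.802 sag=99.107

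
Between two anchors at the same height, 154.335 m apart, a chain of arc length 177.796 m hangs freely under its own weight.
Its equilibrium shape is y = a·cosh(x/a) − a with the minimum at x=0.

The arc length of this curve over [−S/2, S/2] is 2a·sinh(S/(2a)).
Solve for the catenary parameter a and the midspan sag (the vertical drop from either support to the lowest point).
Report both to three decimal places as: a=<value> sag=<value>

seed: a₀ = √(S³/(24(L−S))) = √(154.335³/(24·23.461)) = 80.801190
iter 1: u=0.955029  f(a)=+1.093e+00  f'(a)=-6.354e-01  a ← 80.801190 − (+1.093e+00/-6.354e-01) = 82.521992
iter 2: u=0.935114  f(a)=+3.591e-02  f'(a)=-5.943e-01  a ← 82.521992 − (+3.591e-02/-5.943e-01) = 82.582408
iter 3: u=0.934430  f(a)=+4.163e-05  f'(a)=-5.929e-01  a ← 82.582408 − (+4.163e-05/-5.929e-01) = 82.582479
iter 4: u=0.934429  f(a)=+5.613e-11  f'(a)=-5.929e-01  a ← 82.582479 − (+5.613e-11/-5.929e-01) = 82.582479
iter 5: u=0.934429  f(a)=-2.842e-14  f'(a)=-5.929e-01  a ← 82.582479 − (-2.842e-14/-5.929e-01) = 82.582479
converged: |Δa| < 1e-12 after 5 iterations
sag = a·(cosh(S/(2a)) − 1) = 82.582479·(cosh(0.934429) − 1) = 38.754738
T_max/T_min = cosh(S/(2a)) = 1.469285

a=82.582 sag=38.755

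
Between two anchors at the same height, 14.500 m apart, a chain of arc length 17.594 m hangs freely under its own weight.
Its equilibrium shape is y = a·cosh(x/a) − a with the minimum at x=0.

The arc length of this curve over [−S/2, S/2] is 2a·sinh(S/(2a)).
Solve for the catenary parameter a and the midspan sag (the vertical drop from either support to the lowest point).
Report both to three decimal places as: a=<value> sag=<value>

seed: a₀ = √(S³/(24(L−S))) = √(14.500³/(24·3.094)) = 6.407465
iter 1: u=1.131493  f(a)=+2.042e-01  f'(a)=-1.095e+00  a ← 6.407465 − (+2.042e-01/-1.095e+00) = 6.593922
iter 2: u=1.099497  f(a)=+9.253e-03  f'(a)=-9.980e-01  a ← 6.593922 − (+9.253e-03/-9.980e-01) = 6.603194
iter 3: u=1.097954  f(a)=+2.099e-05  f'(a)=-9.934e-01  a ← 6.603194 − (+2.099e-05/-9.934e-01) = 6.603215
iter 4: u=1.097950  f(a)=+1.086e-10  f'(a)=-9.934e-01  a ← 6.603215 − (+1.086e-10/-9.934e-01) = 6.603215
iter 5: u=1.097950  f(a)=-3.553e-15  f'(a)=-9.934e-01  a ← 6.603215 − (-3.553e-15/-9.934e-01) = 6.603215
converged: |Δa| < 1e-12 after 5 iterations
sag = a·(cosh(S/(2a)) − 1) = 6.603215·(cosh(1.097950) − 1) = 4.396315
T_max/T_min = cosh(S/(2a)) = 1.665784

a=6.603 sag=4.396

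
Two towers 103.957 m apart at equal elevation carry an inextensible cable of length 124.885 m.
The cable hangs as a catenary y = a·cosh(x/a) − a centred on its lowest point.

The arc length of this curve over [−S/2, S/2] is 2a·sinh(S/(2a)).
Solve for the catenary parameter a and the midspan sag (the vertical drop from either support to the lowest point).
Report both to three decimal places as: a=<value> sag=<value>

a=48.661 sag=30.503

seed: a₀ = √(S³/(24(L−S))) = √(103.957³/(24·20.928)) = 47.294553
iter 1: u=1.099038  f(a)=+1.301e+00  f'(a)=-9.966e-01  a ← 47.294553 − (+1.301e+00/-9.966e-01) = 48.599859
iter 2: u=1.069520  f(a)=+5.580e-02  f'(a)=-9.128e-01  a ← 48.599859 − (+5.580e-02/-9.128e-01) = 48.660992
iter 3: u=1.068176  f(a)=+1.129e-04  f'(a)=-9.091e-01  a ← 48.660992 − (+1.129e-04/-9.091e-01) = 48.661116
iter 4: u=1.068173  f(a)=+4.637e-10  f'(a)=-9.091e-01  a ← 48.661116 − (+4.637e-10/-9.091e-01) = 48.661116
iter 5: u=1.068173  f(a)=+1.421e-14  f'(a)=-9.091e-01  a ← 48.661116 − (+1.421e-14/-9.091e-01) = 48.661116
converged: |Δa| < 1e-12 after 5 iterations
sag = a·(cosh(S/(2a)) − 1) = 48.661116·(cosh(1.068173) − 1) = 30.503081
T_max/T_min = cosh(S/(2a)) = 1.626847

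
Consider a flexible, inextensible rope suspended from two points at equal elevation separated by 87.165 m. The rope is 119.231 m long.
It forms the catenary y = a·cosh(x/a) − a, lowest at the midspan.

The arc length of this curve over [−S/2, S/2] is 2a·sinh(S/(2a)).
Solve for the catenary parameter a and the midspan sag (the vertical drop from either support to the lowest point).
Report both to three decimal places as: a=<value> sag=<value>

seed: a₀ = √(S³/(24(L−S))) = √(87.165³/(24·32.066)) = 29.334939
iter 1: u=1.485686  f(a)=+3.731e+00  f'(a)=-2.708e+00  a ← 29.334939 − (+3.731e+00/-2.708e+00) = 30.712404
iter 2: u=1.419052  f(a)=+2.789e-01  f'(a)=-2.317e+00  a ← 30.712404 − (+2.789e-01/-2.317e+00) = 30.832745
iter 3: u=1.413513  f(a)=+1.836e-03  f'(a)=-2.287e+00  a ← 30.832745 − (+1.836e-03/-2.287e+00) = 30.833548
iter 4: u=1.413477  f(a)=+8.079e-08  f'(a)=-2.287e+00  a ← 30.833548 − (+8.079e-08/-2.287e+00) = 30.833548
iter 5: u=1.413477  f(a)=-1.421e-14  f'(a)=-2.287e+00  a ← 30.833548 − (-1.421e-14/-2.287e+00) = 30.833548
converged: |Δa| < 1e-12 after 5 iterations
sag = a·(cosh(S/(2a)) − 1) = 30.833548·(cosh(1.413477) − 1) = 36.283630
T_max/T_min = cosh(S/(2a)) = 2.176758

a=30.834 sag=36.284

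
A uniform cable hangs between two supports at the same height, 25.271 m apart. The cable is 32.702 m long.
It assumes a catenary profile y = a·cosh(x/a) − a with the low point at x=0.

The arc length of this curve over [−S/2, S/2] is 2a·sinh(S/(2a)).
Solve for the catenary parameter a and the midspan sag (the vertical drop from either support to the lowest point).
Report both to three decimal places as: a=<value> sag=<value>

a=9.907 sag=9.211

seed: a₀ = √(S³/(24(L−S))) = √(25.271³/(24·7.431)) = 9.512713
iter 1: u=1.328275  f(a)=+6.838e-01  f'(a)=-1.856e+00  a ← 9.512713 − (+6.838e-01/-1.856e+00) = 9.881130
iter 2: u=1.278750  f(a)=+4.173e-02  f'(a)=-1.636e+00  a ← 9.881130 − (+4.173e-02/-1.636e+00) = 9.906642
iter 3: u=1.275457  f(a)=+1.778e-04  f'(a)=-1.622e+00  a ← 9.906642 − (+1.778e-04/-1.622e+00) = 9.906751
iter 4: u=1.275443  f(a)=+3.256e-09  f'(a)=-1.622e+00  a ← 9.906751 − (+3.256e-09/-1.622e+00) = 9.906751
iter 5: u=1.275443  f(a)=+0.000e+00  f'(a)=-1.622e+00  a ← 9.906751 − (+0.000e+00/-1.622e+00) = 9.906751
converged: |Δa| < 1e-12 after 5 iterations
sag = a·(cosh(S/(2a)) − 1) = 9.906751·(cosh(1.275443) − 1) = 9.211275
T_max/T_min = cosh(S/(2a)) = 1.929798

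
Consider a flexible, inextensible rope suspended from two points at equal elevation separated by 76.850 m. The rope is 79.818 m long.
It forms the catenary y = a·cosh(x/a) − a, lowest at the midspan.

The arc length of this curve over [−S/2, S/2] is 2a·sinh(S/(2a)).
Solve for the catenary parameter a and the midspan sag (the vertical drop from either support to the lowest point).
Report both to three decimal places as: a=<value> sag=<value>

a=80.281 sag=9.373

seed: a₀ = √(S³/(24(L−S))) = √(76.850³/(24·2.968)) = 79.823035
iter 1: u=0.481377  f(a)=+3.458e-02  f'(a)=-7.610e-02  a ← 79.823035 − (+3.458e-02/-7.610e-02) = 80.277402
iter 2: u=0.478653  f(a)=+2.975e-04  f'(a)=-7.480e-02  a ← 80.277402 − (+2.975e-04/-7.480e-02) = 80.281379
iter 3: u=0.478629  f(a)=+2.244e-08  f'(a)=-7.479e-02  a ← 80.281379 − (+2.244e-08/-7.479e-02) = 80.281379
iter 4: u=0.478629  f(a)=-2.842e-14  f'(a)=-7.479e-02  a ← 80.281379 − (-2.842e-14/-7.479e-02) = 80.281379
converged: |Δa| < 1e-12 after 4 iterations
sag = a·(cosh(S/(2a)) − 1) = 80.281379·(cosh(0.478629) − 1) = 9.372556
T_max/T_min = cosh(S/(2a)) = 1.116746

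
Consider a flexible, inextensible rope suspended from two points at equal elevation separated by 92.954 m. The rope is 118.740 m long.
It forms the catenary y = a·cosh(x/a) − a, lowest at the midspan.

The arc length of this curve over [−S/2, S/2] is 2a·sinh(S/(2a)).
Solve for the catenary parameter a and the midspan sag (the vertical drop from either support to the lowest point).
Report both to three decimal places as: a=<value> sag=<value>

seed: a₀ = √(S³/(24(L−S))) = √(92.954³/(24·25.786)) = 36.025044
iter 1: u=1.290130  f(a)=+2.233e+00  f'(a)=-1.684e+00  a ← 36.025044 − (+2.233e+00/-1.684e+00) = 37.350703
iter 2: u=1.244341  f(a)=+1.292e-01  f'(a)=-1.495e+00  a ← 37.350703 − (+1.292e-01/-1.495e+00) = 37.437125
iter 3: u=1.241468  f(a)=+4.910e-04  f'(a)=-1.483e+00  a ← 37.437125 − (+4.910e-04/-1.483e+00) = 37.437456
iter 4: u=1.241457  f(a)=+7.153e-09  f'(a)=-1.483e+00  a ← 37.437456 − (+7.153e-09/-1.483e+00) = 37.437456
iter 5: u=1.241457  f(a)=-1.421e-14  f'(a)=-1.483e+00  a ← 37.437456 − (-1.421e-14/-1.483e+00) = 37.437456
converged: |Δa| < 1e-12 after 5 iterations
sag = a·(cosh(S/(2a)) − 1) = 37.437456·(cosh(1.241457) − 1) = 32.750577
T_max/T_min = cosh(S/(2a)) = 1.874808

a=37.437 sag=32.751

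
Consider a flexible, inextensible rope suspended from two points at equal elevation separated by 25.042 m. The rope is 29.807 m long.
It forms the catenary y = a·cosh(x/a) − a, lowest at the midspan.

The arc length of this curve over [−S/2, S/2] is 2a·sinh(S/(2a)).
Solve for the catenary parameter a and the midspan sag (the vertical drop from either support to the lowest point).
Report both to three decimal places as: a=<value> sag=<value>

a=12.039 sag=7.120

seed: a₀ = √(S³/(24(L−S))) = √(25.042³/(24·4.765)) = 11.718349
iter 1: u=1.068495  f(a)=+2.795e-01  f'(a)=-9.100e-01  a ← 11.718349 − (+2.795e-01/-9.100e-01) = 12.025523
iter 2: u=1.041202  f(a)=+1.137e-02  f'(a)=-8.373e-01  a ← 12.025523 − (+1.137e-02/-8.373e-01) = 12.039099
iter 3: u=1.040028  f(a)=+2.057e-05  f'(a)=-8.343e-01  a ← 12.039099 − (+2.057e-05/-8.343e-01) = 12.039124
iter 4: u=1.040026  f(a)=+6.760e-11  f'(a)=-8.343e-01  a ← 12.039124 − (+6.760e-11/-8.343e-01) = 12.039124
iter 5: u=1.040026  f(a)=+0.000e+00  f'(a)=-8.343e-01  a ← 12.039124 − (+0.000e+00/-8.343e-01) = 12.039124
converged: |Δa| < 1e-12 after 5 iterations
sag = a·(cosh(S/(2a)) − 1) = 12.039124·(cosh(1.040026) − 1) = 7.119551
T_max/T_min = cosh(S/(2a)) = 1.591368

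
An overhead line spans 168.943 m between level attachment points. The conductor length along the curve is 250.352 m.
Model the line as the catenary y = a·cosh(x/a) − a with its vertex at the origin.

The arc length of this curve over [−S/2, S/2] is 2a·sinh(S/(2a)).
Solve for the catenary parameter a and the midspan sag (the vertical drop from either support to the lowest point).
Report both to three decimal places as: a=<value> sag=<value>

a=52.933 sag=82.975

seed: a₀ = √(S³/(24(L−S))) = √(168.943³/(24·81.409)) = 49.678500
iter 1: u=1.700363  f(a)=+1.261e+01  f'(a)=-4.328e+00  a ← 49.678500 − (+1.261e+01/-4.328e+00) = 52.592401
iter 2: u=1.606154  f(a)=+1.195e+00  f'(a)=-3.544e+00  a ← 52.592401 − (+1.195e+00/-3.544e+00) = 52.929562
iter 3: u=1.595923  f(a)=+1.320e-02  f'(a)=-3.466e+00  a ← 52.929562 − (+1.320e-02/-3.466e+00) = 52.933371
iter 4: u=1.595808  f(a)=+1.651e-06  f'(a)=-3.465e+00  a ← 52.933371 − (+1.651e-06/-3.465e+00) = 52.933371
iter 5: u=1.595808  f(a)=+0.000e+00  f'(a)=-3.465e+00  a ← 52.933371 − (+0.000e+00/-3.465e+00) = 52.933371
converged: |Δa| < 1e-12 after 5 iterations
sag = a·(cosh(S/(2a)) − 1) = 52.933371·(cosh(1.595808) − 1) = 82.974586
T_max/T_min = cosh(S/(2a)) = 2.567529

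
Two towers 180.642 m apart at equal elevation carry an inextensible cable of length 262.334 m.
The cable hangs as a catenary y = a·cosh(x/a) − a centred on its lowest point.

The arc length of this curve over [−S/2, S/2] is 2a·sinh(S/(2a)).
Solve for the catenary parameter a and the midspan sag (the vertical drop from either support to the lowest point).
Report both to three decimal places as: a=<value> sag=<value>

a=58.222 sag=85.286

seed: a₀ = √(S³/(24(L−S))) = √(180.642³/(24·81.692)) = 54.831827
iter 1: u=1.647237  f(a)=+1.183e+01  f'(a)=-3.871e+00  a ← 54.831827 − (+1.183e+01/-3.871e+00) = 57.887325
iter 2: u=1.560290  f(a)=+1.061e+00  f'(a)=-3.205e+00  a ← 57.887325 − (+1.061e+00/-3.205e+00) = 58.218243
iter 3: u=1.551421  f(a)=+1.038e-02  f'(a)=-3.142e+00  a ← 58.218243 − (+1.038e-02/-3.142e+00) = 58.221547
iter 4: u=1.551333  f(a)=+1.017e-06  f'(a)=-3.142e+00  a ← 58.221547 − (+1.017e-06/-3.142e+00) = 58.221547
iter 5: u=1.551333  f(a)=+5.684e-14  f'(a)=-3.142e+00  a ← 58.221547 − (+5.684e-14/-3.142e+00) = 58.221547
converged: |Δa| < 1e-12 after 5 iterations
sag = a·(cosh(S/(2a)) − 1) = 58.221547·(cosh(1.551333) − 1) = 85.286398
T_max/T_min = cosh(S/(2a)) = 2.464860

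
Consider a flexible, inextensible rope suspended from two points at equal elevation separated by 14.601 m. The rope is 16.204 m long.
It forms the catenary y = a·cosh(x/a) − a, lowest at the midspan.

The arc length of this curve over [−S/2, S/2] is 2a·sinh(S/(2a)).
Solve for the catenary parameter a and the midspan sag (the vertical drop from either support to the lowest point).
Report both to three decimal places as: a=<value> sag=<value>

a=9.140 sag=3.074

seed: a₀ = √(S³/(24(L−S))) = √(14.601³/(24·1.603)) = 8.995007
iter 1: u=0.811617  f(a)=+5.363e-02  f'(a)=-3.805e-01  a ← 8.995007 − (+5.363e-02/-3.805e-01) = 9.135975
iter 2: u=0.799094  f(a)=+1.287e-03  f'(a)=-3.624e-01  a ← 9.135975 − (+1.287e-03/-3.624e-01) = 9.139526
iter 3: u=0.798783  f(a)=+7.811e-07  f'(a)=-3.620e-01  a ← 9.139526 − (+7.811e-07/-3.620e-01) = 9.139528
iter 4: u=0.798783  f(a)=+2.913e-13  f'(a)=-3.620e-01  a ← 9.139528 − (+2.913e-13/-3.620e-01) = 9.139528
converged: |Δa| < 1e-12 after 4 iterations
sag = a·(cosh(S/(2a)) − 1) = 9.139528·(cosh(0.798783) − 1) = 3.074127
T_max/T_min = cosh(S/(2a)) = 1.336355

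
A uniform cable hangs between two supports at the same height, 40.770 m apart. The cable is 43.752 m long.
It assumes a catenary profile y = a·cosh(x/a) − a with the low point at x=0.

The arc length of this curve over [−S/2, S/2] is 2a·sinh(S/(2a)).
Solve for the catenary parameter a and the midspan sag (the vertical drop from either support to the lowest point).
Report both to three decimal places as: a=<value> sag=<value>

a=31.104 sag=6.923

seed: a₀ = √(S³/(24(L−S))) = √(40.770³/(24·2.982)) = 30.771710
iter 1: u=0.662459  f(a)=+6.612e-02  f'(a)=-2.025e-01  a ← 30.771710 − (+6.612e-02/-2.025e-01) = 31.098305
iter 2: u=0.655502  f(a)=+1.067e-03  f'(a)=-1.960e-01  a ← 31.098305 − (+1.067e-03/-1.960e-01) = 31.103752
iter 3: u=0.655387  f(a)=+2.883e-07  f'(a)=-1.959e-01  a ← 31.103752 − (+2.883e-07/-1.959e-01) = 31.103754
iter 4: u=0.655387  f(a)=+2.842e-14  f'(a)=-1.959e-01  a ← 31.103754 − (+2.842e-14/-1.959e-01) = 31.103754
converged: |Δa| < 1e-12 after 4 iterations
sag = a·(cosh(S/(2a)) − 1) = 31.103754·(cosh(0.655387) − 1) = 6.922591
T_max/T_min = cosh(S/(2a)) = 1.222564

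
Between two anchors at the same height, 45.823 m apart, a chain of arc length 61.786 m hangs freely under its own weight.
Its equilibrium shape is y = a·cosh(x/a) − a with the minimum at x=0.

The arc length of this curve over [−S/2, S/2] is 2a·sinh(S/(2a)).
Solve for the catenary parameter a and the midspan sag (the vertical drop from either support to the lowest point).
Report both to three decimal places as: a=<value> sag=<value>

seed: a₀ = √(S³/(24(L−S))) = √(45.823³/(24·15.963)) = 15.847560
iter 1: u=1.445743  f(a)=+1.754e+00  f'(a)=-2.468e+00  a ← 15.847560 − (+1.754e+00/-2.468e+00) = 16.558062
iter 2: u=1.383707  f(a)=+1.248e-01  f'(a)=-2.128e+00  a ← 16.558062 − (+1.248e-01/-2.128e+00) = 16.616717
iter 3: u=1.378822  f(a)=+7.397e-04  f'(a)=-2.103e+00  a ← 16.616717 − (+7.397e-04/-2.103e+00) = 16.617068
iter 4: u=1.378793  f(a)=+2.631e-08  f'(a)=-2.103e+00  a ← 16.617068 − (+2.631e-08/-2.103e+00) = 16.617068
iter 5: u=1.378793  f(a)=+0.000e+00  f'(a)=-2.103e+00  a ← 16.617068 − (+0.000e+00/-2.103e+00) = 16.617068
converged: |Δa| < 1e-12 after 5 iterations
sag = a·(cosh(S/(2a)) − 1) = 16.617068·(cosh(1.378793) − 1) = 18.461478
T_max/T_min = cosh(S/(2a)) = 2.110995

a=16.617 sag=18.461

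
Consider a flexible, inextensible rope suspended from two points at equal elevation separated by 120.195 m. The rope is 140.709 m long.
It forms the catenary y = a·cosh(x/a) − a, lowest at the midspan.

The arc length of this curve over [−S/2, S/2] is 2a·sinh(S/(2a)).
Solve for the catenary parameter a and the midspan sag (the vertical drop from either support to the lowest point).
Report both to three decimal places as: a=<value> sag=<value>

seed: a₀ = √(S³/(24(L−S))) = √(120.195³/(24·20.514)) = 59.388015
iter 1: u=1.011947  f(a)=+1.076e+00  f'(a)=-7.642e-01  a ← 59.388015 − (+1.076e+00/-7.642e-01) = 60.796403
iter 2: u=0.988504  f(a)=+3.948e-02  f'(a)=-7.091e-01  a ← 60.796403 − (+3.948e-02/-7.091e-01) = 60.852077
iter 3: u=0.987600  f(a)=+5.759e-05  f'(a)=-7.070e-01  a ← 60.852077 − (+5.759e-05/-7.070e-01) = 60.852158
iter 4: u=0.987598  f(a)=+1.230e-10  f'(a)=-7.070e-01  a ← 60.852158 − (+1.230e-10/-7.070e-01) = 60.852158
iter 5: u=0.987598  f(a)=+0.000e+00  f'(a)=-7.070e-01  a ← 60.852158 − (+0.000e+00/-7.070e-01) = 60.852158
converged: |Δa| < 1e-12 after 5 iterations
sag = a·(cosh(S/(2a)) − 1) = 60.852158·(cosh(0.987598) − 1) = 32.167952
T_max/T_min = cosh(S/(2a)) = 1.528625

a=60.852 sag=32.168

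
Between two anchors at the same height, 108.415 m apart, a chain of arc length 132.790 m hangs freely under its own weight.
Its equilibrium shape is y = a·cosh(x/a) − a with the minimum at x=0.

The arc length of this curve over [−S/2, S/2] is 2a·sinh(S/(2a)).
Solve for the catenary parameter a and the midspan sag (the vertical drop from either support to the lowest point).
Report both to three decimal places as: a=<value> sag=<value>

a=48.171 sag=33.858

seed: a₀ = √(S³/(24(L−S))) = √(108.415³/(24·24.375)) = 46.671970
iter 1: u=1.161457  f(a)=+1.698e+00  f'(a)=-1.192e+00  a ← 46.671970 − (+1.698e+00/-1.192e+00) = 48.095900
iter 2: u=1.127071  f(a)=+8.080e-02  f'(a)=-1.081e+00  a ← 48.095900 − (+8.080e-02/-1.081e+00) = 48.170622
iter 3: u=1.125323  f(a)=+2.032e-04  f'(a)=-1.076e+00  a ← 48.170622 − (+2.032e-04/-1.076e+00) = 48.170811
iter 4: u=1.125318  f(a)=+1.293e-09  f'(a)=-1.076e+00  a ← 48.170811 − (+1.293e-09/-1.076e+00) = 48.170811
iter 5: u=1.125318  f(a)=+0.000e+00  f'(a)=-1.076e+00  a ← 48.170811 − (+0.000e+00/-1.076e+00) = 48.170811
converged: |Δa| < 1e-12 after 5 iterations
sag = a·(cosh(S/(2a)) − 1) = 48.170811·(cosh(1.125318) − 1) = 33.857983
T_max/T_min = cosh(S/(2a)) = 1.702873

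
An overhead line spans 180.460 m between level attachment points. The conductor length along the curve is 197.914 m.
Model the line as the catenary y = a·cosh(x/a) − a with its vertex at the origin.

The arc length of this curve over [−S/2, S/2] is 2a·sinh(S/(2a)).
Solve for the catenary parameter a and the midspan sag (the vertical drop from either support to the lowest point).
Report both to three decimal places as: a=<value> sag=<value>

seed: a₀ = √(S³/(24(L−S))) = √(180.460³/(24·17.454)) = 118.445434
iter 1: u=0.761785  f(a)=+5.135e-01  f'(a)=-3.122e-01  a ← 118.445434 − (+5.135e-01/-3.122e-01) = 120.090312
iter 2: u=0.751351  f(a)=+1.089e-02  f'(a)=-2.991e-01  a ← 120.090312 − (+1.089e-02/-2.991e-01) = 120.126734
iter 3: u=0.751123  f(a)=+5.137e-06  f'(a)=-2.988e-01  a ← 120.126734 − (+5.137e-06/-2.988e-01) = 120.126751
iter 4: u=0.751123  f(a)=+1.137e-12  f'(a)=-2.988e-01  a ← 120.126751 − (+1.137e-12/-2.988e-01) = 120.126751
converged: |Δa| < 1e-12 after 4 iterations
sag = a·(cosh(S/(2a)) − 1) = 120.126751·(cosh(0.751123) − 1) = 35.510404
T_max/T_min = cosh(S/(2a)) = 1.295608

a=120.127 sag=35.510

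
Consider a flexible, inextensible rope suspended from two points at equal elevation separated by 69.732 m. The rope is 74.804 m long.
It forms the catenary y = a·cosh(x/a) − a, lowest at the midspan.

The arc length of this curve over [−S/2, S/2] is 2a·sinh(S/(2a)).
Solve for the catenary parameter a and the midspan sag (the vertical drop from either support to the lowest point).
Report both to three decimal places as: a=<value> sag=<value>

seed: a₀ = √(S³/(24(L−S))) = √(69.732³/(24·5.072)) = 52.778001
iter 1: u=0.660616  f(a)=+1.118e-01  f'(a)=-2.007e-01  a ← 52.778001 − (+1.118e-01/-2.007e-01) = 53.335150
iter 2: u=0.653715  f(a)=+1.796e-03  f'(a)=-1.943e-01  a ← 53.335150 − (+1.796e-03/-1.943e-01) = 53.344390
iter 3: u=0.653602  f(a)=+4.796e-07  f'(a)=-1.942e-01  a ← 53.344390 − (+4.796e-07/-1.942e-01) = 53.344393
iter 4: u=0.653602  f(a)=+4.263e-14  f'(a)=-1.942e-01  a ← 53.344393 − (+4.263e-14/-1.942e-01) = 53.344393
converged: |Δa| < 1e-12 after 4 iterations
sag = a·(cosh(S/(2a)) − 1) = 53.344393·(cosh(0.653602) − 1) = 11.805694
T_max/T_min = cosh(S/(2a)) = 1.221311

a=53.344 sag=11.806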